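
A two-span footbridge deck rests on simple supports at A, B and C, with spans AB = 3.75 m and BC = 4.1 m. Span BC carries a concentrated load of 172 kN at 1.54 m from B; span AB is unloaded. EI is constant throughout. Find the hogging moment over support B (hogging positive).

M_B = 70.16 kN·m

Take M_B as the redundant. Released structure: two simple spans AB and BC with a hinge at B.
Rotations at B on the released spans (each span's end-slope, ×1/EI):
  span BC: point load 172 at a = 1.54: Pab(L + b)/(6LEI) = 183.6/EI
  relative rotation θ_0 = (0 + 183.6)/EI = 183.6/EI
A unit hogging moment at B produces rotation L₁/(3EI) + L₂/(3EI) = 2.617/EI.
Compatibility: M_B·(L₁+L₂)/(3EI) = θ_0, giving M_B = 70.16 kN·m (hogging).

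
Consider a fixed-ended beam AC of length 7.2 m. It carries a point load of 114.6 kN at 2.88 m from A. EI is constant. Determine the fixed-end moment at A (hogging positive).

Release both end moments; the primary structure is a simply-supported span AC with redundants M_A and M_C.
On the primary (simply-supported) span, the end slopes from the loading are:
  at A: point load 114.6 at a = 2.88: Pab(L + b)/(6LEI) = 380.2/EI
  at C: point load 114.6 at a = 2.88: Pab(L + a)/(6LEI) = 332.7/EI
  θ_A0 = 380.2/EI,  θ_C0 = 332.7/EI
Flexibility coefficients: a unit moment at one end gives L/(3EI) there and L/(6EI) at the far end, so f₁₁ = f₂₂ = 2.4/EI and f₁₂ = f₂₁ = 1.2/EI.
Compatibility — zero rotation at each built-in end:
  2.4 M_A + 1.2 M_C = 380.2
  1.2 M_A + 2.4 M_C = 332.7
Solving the pair gives M_A = 118.8 kN·m and M_C = 79.21 kN·m (hogging).

M_A = 118.8 kN·m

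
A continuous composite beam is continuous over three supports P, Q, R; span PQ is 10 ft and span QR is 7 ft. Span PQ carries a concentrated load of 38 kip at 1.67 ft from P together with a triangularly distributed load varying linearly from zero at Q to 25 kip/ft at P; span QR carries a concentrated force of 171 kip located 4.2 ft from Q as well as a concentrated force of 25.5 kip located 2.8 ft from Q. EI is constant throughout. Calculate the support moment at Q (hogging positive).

M_Q = 200.8 kip·ft

Take M_Q as the redundant. Released structure: two simple spans PQ and QR with a hinge at Q.
Rotations at Q on the released spans (each span's end-slope, ×1/EI):
  span PQ: point load 38 at a = 1.67: Pab(L + a)/(6LEI) = 102.8/EI
  span PQ: triangular load, peak 25: 7w₀L³/(360EI) = 486.1/EI
  span QR: point load 171 at a = 4.2: Pab(L + b)/(6LEI) = 469.2/EI
  span QR: point load 25.5 at a = 2.8: Pab(L + b)/(6LEI) = 79.97/EI
  relative rotation θ_0 = (588.9 + 549.2)/EI = 1138/EI
A unit hogging moment at Q produces rotation L₁/(3EI) + L₂/(3EI) = 5.667/EI.
Compatibility: M_Q·(L₁+L₂)/(3EI) = θ_0, giving M_Q = 200.8 kip·ft (hogging).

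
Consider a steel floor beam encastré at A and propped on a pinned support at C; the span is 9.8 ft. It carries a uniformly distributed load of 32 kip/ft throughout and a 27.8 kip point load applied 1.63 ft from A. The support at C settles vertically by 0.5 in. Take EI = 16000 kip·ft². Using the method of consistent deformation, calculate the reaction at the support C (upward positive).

Choose R_C as the redundant. The primary structure is the cantilever fixed at A.
Downward deflection at the released point C due to the loads:
  UDL 32: wL⁴/(8EI) = 36895/EI
  point load 27.8 at a = 1.63: Pa²(3L − a)/(6EI) = 341.9/EI
  δ_0 = 37237/EI
Flexibility coefficient — unit upward force at C: δ_{CC} = L³/(3EI) = 313.7/EI.
With EI = 16000 kip·ft²: δ_0 = 2.3273 ft and δ_{CC} = 0.019608 ft/kip.
Compatibility — the beam at C must follow the support down by 0.04167 ft: δ_0 − R_C·δ_{CC} = 0.04167, so R_C = (2.3273 − 0.04167)/0.019608 = 116.6 kip.

R_C = 116.6 kip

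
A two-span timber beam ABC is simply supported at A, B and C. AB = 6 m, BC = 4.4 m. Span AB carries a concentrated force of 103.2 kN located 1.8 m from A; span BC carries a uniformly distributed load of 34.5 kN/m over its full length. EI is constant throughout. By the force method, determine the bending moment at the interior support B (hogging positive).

M_B = 84.08 kN·m

Insert a hinge at B; M_B is the redundant, and each span becomes simply supported.
Rotations at B on the released spans (each span's end-slope, ×1/EI):
  span AB: point load 103.2 at a = 1.8: Pab(L + a)/(6LEI) = 169/EI
  span BC: UDL 34.5: wL³/(24EI) = 122.5/EI
  relative rotation θ_0 = (169 + 122.5)/EI = 291.5/EI
A unit hogging moment at B produces rotation L₁/(3EI) + L₂/(3EI) = 3.467/EI.
Slope continuity at B: θ_0 = M_B·3.467/EI, so M_B = 291.5/3.467 = 84.08 kN·m (hogging).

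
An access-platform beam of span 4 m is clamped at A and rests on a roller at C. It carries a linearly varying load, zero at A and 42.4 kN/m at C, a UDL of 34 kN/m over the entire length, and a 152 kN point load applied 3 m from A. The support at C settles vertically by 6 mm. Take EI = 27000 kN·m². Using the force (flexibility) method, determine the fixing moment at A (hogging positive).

Release the roller at C. Primary structure: cantilever fixed at A.
Downward deflection at the released point C due to the loads:
  triangular load, peak 42.4 at the free end: 11w₀L⁴/(120EI) = 995/EI
  UDL 34: wL⁴/(8EI) = 1088/EI
  point load 152 at a = 3: Pa²(3L − a)/(6EI) = 2052/EI
  δ_0 = 4135/EI
Flexibility coefficient — unit upward force at C: δ_{CC} = L³/(3EI) = 21.33/EI.
With EI = 27000 kN·m²: δ_0 = 0.15315 m and δ_{CC} = 0.00079 m/kN.
Compatibility — the beam at C must follow the support down by 0.006 m: δ_0 − R_C·δ_{CC} = 0.006, so R_C = (0.15315 − 0.006)/0.00079 = 186.2 kN.
Moment equilibrium about A: M_A = Σ(load moments about A) − R_C·L = 954.1 − 186.2×4 = 209.2 kN·m.

M_A = 209.2 kN·m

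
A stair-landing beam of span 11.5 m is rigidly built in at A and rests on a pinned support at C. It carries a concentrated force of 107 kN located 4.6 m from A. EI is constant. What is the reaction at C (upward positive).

R_C = 22.26 kN

Remove the prop at C; the released (primary) structure is a cantilever built in at A.
Primary-structure tip deflection at C by superposition:
  point load 107 at a = 4.6: Pa²(3L − a)/(6EI) = 11283/EI
Tip deflection under a unit load at C: L³/(3EI) = 507/EI.
The prop prevents deflection at C: R_C = δ_0/δ_{CC} = 11283/507 = 22.26 kN.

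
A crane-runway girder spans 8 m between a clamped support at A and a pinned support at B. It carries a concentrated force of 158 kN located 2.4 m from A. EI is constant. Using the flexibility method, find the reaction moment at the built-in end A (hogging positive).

Choose R_B as the redundant. The primary structure is the cantilever fixed at A.
Free-end deflection of the primary structure under the applied loading (downward +):
  point load 158 at a = 2.4: Pa²(3L − a)/(6EI) = 3276/EI
Tip deflection under a unit load at B: L³/(3EI) = 170.7/EI.
The prop prevents deflection at B: R_B = δ_0/δ_{BB} = 3276/170.7 = 19.2 kN.
Moment equilibrium about A: M_A = Σ(load moments about A) − R_B·L = 379.2 − 19.2×8 = 225.6 kN·m.

M_A = 225.6 kN·m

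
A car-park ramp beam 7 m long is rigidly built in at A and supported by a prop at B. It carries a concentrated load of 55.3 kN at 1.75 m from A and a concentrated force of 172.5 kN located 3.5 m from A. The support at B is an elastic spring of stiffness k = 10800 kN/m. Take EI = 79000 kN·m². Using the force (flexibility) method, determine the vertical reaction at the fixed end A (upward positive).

R_A = 172.7 kN

Remove the prop at B; the released (primary) structure is a cantilever built in at A.
Deflection at B on the released cantilever, summing each load's contribution:
  point load 55.3 at a = 1.75: Pa²(3L − a)/(6EI) = 543.4/EI
  point load 172.5 at a = 3.5: Pa²(3L − a)/(6EI) = 6163/EI
  δ_0 = 6707/EI
Tip deflection under a unit load at B: L³/(3EI) = 114.3/EI.
With EI = 79000 kN·m²: δ_0 = 0.084894 m and δ_{BB} = 0.001447 m/kN.
Compatibility — the spring shortens by R_B/k under the reaction it provides: δ_0 − R_B·δ_{BB} = R_B/k. With 1/k = 0.000093 m/kN, R_B = δ_0 / (δ_{BB} + 1/k) = 0.084894 / (0.001447 + 0.000093) = 55.13 kN.
Vertical equilibrium: R_A = ΣP − R_B = 227.8 − 55.13 = 172.7 kN.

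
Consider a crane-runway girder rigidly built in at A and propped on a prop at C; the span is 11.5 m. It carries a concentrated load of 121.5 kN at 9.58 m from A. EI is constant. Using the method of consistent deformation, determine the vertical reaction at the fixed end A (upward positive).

R_A = 30.15 kN

Release the roller at C. Primary structure: cantilever fixed at A.
Free-end deflection of the primary structure under the applied loading (downward +):
  point load 121.5 at a = 9.58: Pa²(3L − a)/(6EI) = 46313/EI
Flexibility coefficient — unit upward force at C: δ_{CC} = L³/(3EI) = 507/EI.
The prop prevents deflection at C: R_C = δ_0/δ_{CC} = 46313/507 = 91.35 kN.
Vertical equilibrium: R_A = ΣP − R_C = 121.5 − 91.35 = 30.15 kN.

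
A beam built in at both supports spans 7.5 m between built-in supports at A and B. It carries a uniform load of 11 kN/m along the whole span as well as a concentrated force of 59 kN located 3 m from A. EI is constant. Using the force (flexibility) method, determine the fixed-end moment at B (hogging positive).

Take the two fixed-end moments M_A, M_B as redundants; the released structure is the simple span AB.
On the primary (simply-supported) span, the end slopes from the loading are:
  at A: UDL 11: wL³/(24EI) = 193.4/EI
  at B: UDL 11: wL³/(24EI) = 193.4/EI
  at A: point load 59 at a = 3: Pab(L + b)/(6LEI) = 212.4/EI
  at B: point load 59 at a = 3: Pab(L + a)/(6LEI) = 185.8/EI
  θ_A0 = 405.8/EI,  θ_B0 = 379.2/EI
Flexibility coefficients: a unit moment at one end gives L/(3EI) there and L/(6EI) at the far end, so f₁₁ = f₂₂ = 2.5/EI and f₁₂ = f₂₁ = 1.25/EI.
Compatibility — zero rotation at each built-in end:
  2.5 M_A + 1.25 M_B = 405.8
  1.25 M_A + 2.5 M_B = 379.2
Solving the pair gives M_A = 115.3 kN·m and M_B = 94.04 kN·m (hogging).

M_B = 94.04 kN·m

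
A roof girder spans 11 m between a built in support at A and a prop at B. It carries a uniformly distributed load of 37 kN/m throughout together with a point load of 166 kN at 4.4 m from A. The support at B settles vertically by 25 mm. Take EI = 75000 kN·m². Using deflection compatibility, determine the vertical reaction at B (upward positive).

R_B = 182.9 kN

Take the reaction at B as the redundant and release it; the primary structure is a cantilever fixed at A.
Free-end deflection of the primary structure under the applied loading (downward +):
  UDL 37: wL⁴/(8EI) = 67715/EI
  point load 166 at a = 4.4: Pa²(3L − a)/(6EI) = 15319/EI
  δ_0 = 83034/EI
Flexibility coefficient — unit upward force at B: δ_{BB} = L³/(3EI) = 443.7/EI.
With EI = 75000 kN·m²: δ_0 = 1.1071 m and δ_{BB} = 0.005916 m/kN.
Compatibility — the beam at B must follow the support down by 0.025 m: δ_0 − R_B·δ_{BB} = 0.025, so R_B = (1.1071 − 0.025)/0.005916 = 182.9 kN.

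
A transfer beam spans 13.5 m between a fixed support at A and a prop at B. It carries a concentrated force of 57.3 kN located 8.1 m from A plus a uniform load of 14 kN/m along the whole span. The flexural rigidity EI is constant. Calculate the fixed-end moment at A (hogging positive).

M_A = 448.9 kN·m

Remove the prop at B; the released (primary) structure is a cantilever built in at A.
Free-end deflection of the primary structure under the applied loading (downward +):
  point load 57.3 at a = 8.1: Pa²(3L − a)/(6EI) = 20301/EI
  UDL 14: wL⁴/(8EI) = 58126/EI
  δ_0 = 78427/EI
Tip deflection under a unit load at B: L³/(3EI) = 820.1/EI.
Compatibility at B: δ_0 − R_B·δ_{BB} = 0, so R_B = 78427/820.1 = 95.63 kN.
Moment equilibrium about A: M_A = Σ(load moments about A) − R_B·L = 1740 − 95.63×13.5 = 448.9 kN·m.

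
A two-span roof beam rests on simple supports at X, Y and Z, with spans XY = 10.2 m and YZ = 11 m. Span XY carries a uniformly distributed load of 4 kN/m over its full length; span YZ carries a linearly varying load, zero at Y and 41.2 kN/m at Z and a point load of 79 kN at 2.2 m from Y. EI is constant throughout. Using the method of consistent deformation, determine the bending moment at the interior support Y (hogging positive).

Release continuity at Y by inserting a hinge; the redundant is the internal moment M_Y. The primary structure is two simply-supported spans XY and YZ.
Rotations at Y on the released spans (each span's end-slope, ×1/EI):
  span XY: UDL 4: wL³/(24EI) = 176.9/EI
  span YZ: triangular load, peak 41.2: 7w₀L³/(360EI) = 1066/EI
  span YZ: point load 79 at a = 2.2: Pab(L + b)/(6LEI) = 458.8/EI
  relative rotation θ_0 = (176.9 + 1525)/EI = 1702/EI
A unit hogging moment at Y produces rotation L₁/(3EI) + L₂/(3EI) = 7.067/EI.
Slope continuity at Y: θ_0 = M_Y·7.067/EI, so M_Y = 1702/7.067 = 240.8 kN·m (hogging).

M_Y = 240.8 kN·m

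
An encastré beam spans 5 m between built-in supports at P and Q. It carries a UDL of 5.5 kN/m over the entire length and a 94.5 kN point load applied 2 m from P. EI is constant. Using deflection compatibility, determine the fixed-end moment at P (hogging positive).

M_P = 79.5 kN·m

Release both end moments; the primary structure is a simply-supported span PQ with redundants M_P and M_Q.
On the primary (simply-supported) span, the end slopes from the loading are:
  at P: UDL 5.5: wL³/(24EI) = 28.65/EI
  at Q: UDL 5.5: wL³/(24EI) = 28.65/EI
  at P: point load 94.5 at a = 2: Pab(L + b)/(6LEI) = 151.2/EI
  at Q: point load 94.5 at a = 2: Pab(L + a)/(6LEI) = 132.3/EI
  θ_P0 = 179.8/EI,  θ_Q0 = 160.9/EI
Flexibility coefficients: a unit moment at one end gives L/(3EI) there and L/(6EI) at the far end, so f₁₁ = f₂₂ = 1.667/EI and f₁₂ = f₂₁ = 0.8333/EI.
Compatibility — zero rotation at each built-in end:
  1.667 M_P + 0.8333 M_Q = 179.8
  0.8333 M_P + 1.667 M_Q = 160.9
Solving the pair gives M_P = 79.5 kN·m and M_Q = 56.82 kN·m (hogging).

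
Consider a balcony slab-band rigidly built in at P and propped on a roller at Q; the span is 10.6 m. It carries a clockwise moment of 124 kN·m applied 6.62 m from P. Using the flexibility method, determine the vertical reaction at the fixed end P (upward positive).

R_P = -15.07 kN

Choose R_Q as the redundant. The primary structure is the cantilever fixed at P.
Free-end deflection of the primary structure under the applied loading (downward +):
  clockwise couple 124 at a = 6.62: M₀a(2L − a)/(2EI) = 5984/EI
Flexibility coefficient — unit upward force at Q: δ_{QQ} = L³/(3EI) = 397/EI.
Compatibility at Q: δ_0 − R_Q·δ_{QQ} = 0, so R_Q = 5984/397 = 15.07 kN.
Vertical equilibrium: R_P = ΣP − R_Q = 0 − 15.07 = -15.07 kN.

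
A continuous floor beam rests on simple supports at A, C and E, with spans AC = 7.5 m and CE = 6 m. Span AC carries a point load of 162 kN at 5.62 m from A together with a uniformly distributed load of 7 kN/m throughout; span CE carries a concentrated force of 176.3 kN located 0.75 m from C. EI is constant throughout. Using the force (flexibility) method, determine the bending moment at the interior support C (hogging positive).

Take M_C as the redundant. Released structure: two simple spans AC and CE with a hinge at C.
Discontinuity in slope at C on the released structure — sum the simple-span end rotations:
  span AC: point load 162 at a = 5.62: Pab(L + a)/(6LEI) = 499/EI
  span AC: UDL 7: wL³/(24EI) = 123/EI
  span CE: point load 176.3 at a = 0.75: Pab(L + b)/(6LEI) = 216.9/EI
  relative rotation θ_0 = (622.1 + 216.9)/EI = 839/EI
A unit hogging moment at C produces rotation L₁/(3EI) + L₂/(3EI) = 4.5/EI.
Slope continuity at C: θ_0 = M_C·4.5/EI, so M_C = 839/4.5 = 186.4 kN·m (hogging).

M_C = 186.4 kN·m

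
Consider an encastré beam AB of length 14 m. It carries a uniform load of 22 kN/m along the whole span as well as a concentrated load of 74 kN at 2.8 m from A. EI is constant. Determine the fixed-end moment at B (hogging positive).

Take the two fixed-end moments M_A, M_B as redundants; the released structure is the simple span AB.
End rotations of the released simple span under the applied load (×1/EI):
  at A: UDL 22: wL³/(24EI) = 2515/EI
  at B: UDL 22: wL³/(24EI) = 2515/EI
  at A: point load 74 at a = 2.8: Pab(L + b)/(6LEI) = 696.2/EI
  at B: point load 74 at a = 2.8: Pab(L + a)/(6LEI) = 464.1/EI
  θ_A0 = 3212/EI,  θ_B0 = 2979/EI
Flexibility coefficients: a unit moment at one end gives L/(3EI) there and L/(6EI) at the far end, so f₁₁ = f₂₂ = 4.667/EI and f₁₂ = f₂₁ = 2.333/EI.
Compatibility — zero rotation at each built-in end:
  4.667 M_A + 2.333 M_B = 3212
  2.333 M_A + 4.667 M_B = 2979
Solving the pair gives M_A = 491.9 kN·m and M_B = 392.5 kN·m (hogging).

M_B = 392.5 kN·m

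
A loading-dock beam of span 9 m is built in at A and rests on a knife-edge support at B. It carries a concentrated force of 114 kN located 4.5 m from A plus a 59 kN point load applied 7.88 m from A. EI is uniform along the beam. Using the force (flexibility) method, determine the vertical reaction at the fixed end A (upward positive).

Remove the prop at B; the released (primary) structure is a cantilever built in at A.
Primary-structure tip deflection at B by superposition:
  point load 114 at a = 4.5: Pa²(3L − a)/(6EI) = 8657/EI
  point load 59 at a = 7.88: Pa²(3L − a)/(6EI) = 11675/EI
  δ_0 = 20331/EI
Tip deflection under a unit load at B: L³/(3EI) = 243/EI.
The prop prevents deflection at B: R_B = δ_0/δ_{BB} = 20331/243 = 83.67 kN.
Vertical equilibrium: R_A = ΣP − R_B = 173 − 83.67 = 89.33 kN.

R_A = 89.33 kN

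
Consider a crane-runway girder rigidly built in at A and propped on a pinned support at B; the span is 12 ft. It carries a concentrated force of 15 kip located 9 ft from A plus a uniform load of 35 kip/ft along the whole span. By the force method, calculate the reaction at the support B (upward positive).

R_B = 167 kip

Release the roller at B. Primary structure: cantilever fixed at A.
Free-end deflection of the primary structure under the applied loading (downward +):
  point load 15 at a = 9: Pa²(3L − a)/(6EI) = 5468/EI
  UDL 35: wL⁴/(8EI) = 90720/EI
  δ_0 = 96188/EI
Tip deflection under a unit load at B: L³/(3EI) = 576/EI.
Compatibility at B: δ_0 − R_B·δ_{BB} = 0, so R_B = 96188/576 = 167 kip.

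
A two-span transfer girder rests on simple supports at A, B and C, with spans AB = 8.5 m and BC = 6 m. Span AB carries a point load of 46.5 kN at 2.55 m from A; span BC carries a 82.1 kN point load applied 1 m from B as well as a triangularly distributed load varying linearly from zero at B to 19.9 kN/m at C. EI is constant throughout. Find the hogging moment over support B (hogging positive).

M_B = 74.87 kN·m

Take M_B as the redundant. Released structure: two simple spans AB and BC with a hinge at B.
Discontinuity in slope at B on the released structure — sum the simple-span end rotations:
  span AB: point load 46.5 at a = 2.55: Pab(L + a)/(6LEI) = 152.9/EI
  span BC: point load 82.1 at a = 1: Pab(L + b)/(6LEI) = 125.4/EI
  span BC: triangular load, peak 19.9: 7w₀L³/(360EI) = 83.58/EI
  relative rotation θ_0 = (152.9 + 209)/EI = 361.9/EI
A unit hogging moment at B produces rotation L₁/(3EI) + L₂/(3EI) = 4.833/EI.
Compatibility: M_B·(L₁+L₂)/(3EI) = θ_0, giving M_B = 74.87 kN·m (hogging).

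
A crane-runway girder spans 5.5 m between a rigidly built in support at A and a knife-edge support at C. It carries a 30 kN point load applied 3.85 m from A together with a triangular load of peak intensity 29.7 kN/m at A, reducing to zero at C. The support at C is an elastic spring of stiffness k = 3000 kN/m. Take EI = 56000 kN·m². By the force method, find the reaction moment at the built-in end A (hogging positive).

Choose R_C as the redundant. The primary structure is the cantilever fixed at A.
Primary-structure tip deflection at C by superposition:
  point load 30 at a = 3.85: Pa²(3L − a)/(6EI) = 937.5/EI
  triangular load, peak 29.7 at the fixed end: w₀L⁴/(30EI) = 905.9/EI
  δ_0 = 1843/EI
Tip deflection under a unit load at C: L³/(3EI) = 55.46/EI.
With EI = 56000 kN·m²: δ_0 = 0.032918 m and δ_{CC} = 0.00099 m/kN.
Compatibility — the spring shortens by R_C/k under the reaction it provides: δ_0 − R_C·δ_{CC} = R_C/k. With 1/k = 0.000333 m/kN, R_C = δ_0 / (δ_{CC} + 1/k) = 0.032918 / (0.00099 + 0.000333) = 24.87 kN.
Moment equilibrium about A: M_A = Σ(load moments about A) − R_C·L = 265.2 − 24.87×5.5 = 128.5 kN·m.

M_A = 128.5 kN·m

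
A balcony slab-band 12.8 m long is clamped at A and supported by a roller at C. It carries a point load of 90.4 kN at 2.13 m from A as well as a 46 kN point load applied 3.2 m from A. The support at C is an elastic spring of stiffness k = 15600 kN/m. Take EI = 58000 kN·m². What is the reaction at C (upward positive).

R_C = 7.46 kN

Remove the prop at C; the released (primary) structure is a cantilever built in at A.
Primary-structure tip deflection at C by superposition:
  point load 90.4 at a = 2.13: Pa²(3L − a)/(6EI) = 2479/EI
  point load 46 at a = 3.2: Pa²(3L − a)/(6EI) = 2763/EI
  δ_0 = 5243/EI
Tip deflection under a unit load at C: L³/(3EI) = 699.1/EI.
With EI = 58000 kN·m²: δ_0 = 0.090391 m and δ_{CC} = 0.012053 m/kN.
Compatibility — the spring shortens by R_C/k under the reaction it provides: δ_0 − R_C·δ_{CC} = R_C/k. With 1/k = 0.000064 m/kN, R_C = δ_0 / (δ_{CC} + 1/k) = 0.090391 / (0.012053 + 0.000064) = 7.46 kN.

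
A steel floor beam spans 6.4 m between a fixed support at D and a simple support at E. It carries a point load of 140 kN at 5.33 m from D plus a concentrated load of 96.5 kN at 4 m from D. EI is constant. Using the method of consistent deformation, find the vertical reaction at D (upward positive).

Choose R_E as the redundant. The primary structure is the cantilever fixed at D.
Deflection at E on the released cantilever, summing each load's contribution:
  point load 140 at a = 5.33: Pa²(3L − a)/(6EI) = 9194/EI
  point load 96.5 at a = 4: Pa²(3L − a)/(6EI) = 3911/EI
  δ_0 = 13106/EI
Flexibility coefficient — unit upward force at E: δ_{EE} = L³/(3EI) = 87.38/EI.
Compatibility at E: δ_0 − R_E·δ_{EE} = 0, so R_E = 13106/87.38 = 150 kN.
Vertical equilibrium: R_D = ΣP − R_E = 236.5 − 150 = 86.52 kN.

R_D = 86.52 kN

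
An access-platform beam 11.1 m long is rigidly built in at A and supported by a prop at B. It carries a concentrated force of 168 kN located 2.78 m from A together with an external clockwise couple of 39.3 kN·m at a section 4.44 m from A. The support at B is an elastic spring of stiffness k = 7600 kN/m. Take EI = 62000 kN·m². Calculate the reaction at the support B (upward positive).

R_B = 17.57 kN

Release the roller at B. Primary structure: cantilever fixed at A.
Free-end deflection of the primary structure under the applied loading (downward +):
  point load 168 at a = 2.78: Pa²(3L − a)/(6EI) = 6604/EI
  clockwise couple 39.3 at a = 4.44: M₀a(2L − a)/(2EI) = 1549/EI
  δ_0 = 8154/EI
Flexibility coefficient — unit upward force at B: δ_{BB} = L³/(3EI) = 455.9/EI.
With EI = 62000 kN·m²: δ_0 = 0.13151 m and δ_{BB} = 0.007353 m/kN.
Compatibility — the spring shortens by R_B/k under the reaction it provides: δ_0 − R_B·δ_{BB} = R_B/k. With 1/k = 0.000132 m/kN, R_B = δ_0 / (δ_{BB} + 1/k) = 0.13151 / (0.007353 + 0.000132) = 17.57 kN.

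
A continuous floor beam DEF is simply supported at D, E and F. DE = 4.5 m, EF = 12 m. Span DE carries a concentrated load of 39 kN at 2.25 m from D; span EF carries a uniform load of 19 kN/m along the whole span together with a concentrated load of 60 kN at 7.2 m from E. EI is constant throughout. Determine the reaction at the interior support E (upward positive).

Take M_E as the redundant. Released structure: two simple spans DE and EF with a hinge at E.
Rotations at E on the released spans (each span's end-slope, ×1/EI):
  span DE: point load 39 at a = 2.25: Pab(L + a)/(6LEI) = 49.36/EI
  span EF: UDL 19: wL³/(24EI) = 1368/EI
  span EF: point load 60 at a = 7.2: Pab(L + b)/(6LEI) = 483.8/EI
  relative rotation θ_0 = (49.36 + 1852)/EI = 1901/EI
A unit hogging moment at E produces rotation L₁/(3EI) + L₂/(3EI) = 5.5/EI.
Compatibility: M_E·(L₁+L₂)/(3EI) = θ_0, giving M_E = 345.7 kN·m (hogging).
Span DE, ΣM about D with M_E applied at E: R_E^{DE}·4.5 = 87.75 + 345.7, so R_E^{DE} = 96.32 kN and R_D = 39 − 96.32 = -57.32 kN.
Span EF, ΣM about F: R_E^{EF}·12 = 1656 + 345.7, so R_E^{EF} = 166.8 kN and R_F = 288 − 166.8 = 121.2 kN.
R_E = 96.32 + 166.8 = 263.1 kN.

R_E = 263.1 kN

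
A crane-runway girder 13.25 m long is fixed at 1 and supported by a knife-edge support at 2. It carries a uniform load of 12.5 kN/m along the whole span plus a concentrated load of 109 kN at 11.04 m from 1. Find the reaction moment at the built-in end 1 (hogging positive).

M_1 = 391.4 kN·m

Choose R_2 as the redundant. The primary structure is the cantilever fixed at 1.
Downward deflection at the released point 2 due to the loads:
  UDL 12.5: wL⁴/(8EI) = 48160/EI
  point load 109 at a = 11.04: Pa²(3L − a)/(6EI) = 63569/EI
  δ_0 = 111729/EI
Flexibility coefficient — unit upward force at 2: δ_{22} = L³/(3EI) = 775.4/EI.
The prop prevents deflection at 2: R_2 = δ_0/δ_{22} = 111729/775.4 = 144.1 kN.
Moment equilibrium about 1: M_1 = Σ(load moments about 1) − R_2·L = 2301 − 144.1×13.25 = 391.4 kN·m.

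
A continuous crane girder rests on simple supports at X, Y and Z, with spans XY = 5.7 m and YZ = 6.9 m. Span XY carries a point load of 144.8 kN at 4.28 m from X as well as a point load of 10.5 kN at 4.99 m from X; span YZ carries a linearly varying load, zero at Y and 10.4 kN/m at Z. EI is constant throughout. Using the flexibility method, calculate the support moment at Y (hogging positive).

M_Y = 79.73 kN·m

Insert a hinge at Y; M_Y is the redundant, and each span becomes simply supported.
Discontinuity in slope at Y on the released structure — sum the simple-span end rotations:
  span XY: point load 144.8 at a = 4.28: Pab(L + a)/(6LEI) = 256.8/EI
  span XY: point load 10.5 at a = 4.99: Pab(L + a)/(6LEI) = 11.63/EI
  span YZ: triangular load, peak 10.4: 7w₀L³/(360EI) = 66.43/EI
  relative rotation θ_0 = (268.4 + 66.43)/EI = 334.9/EI
A unit hogging moment at Y produces rotation L₁/(3EI) + L₂/(3EI) = 4.2/EI.
Compatibility: M_Y·(L₁+L₂)/(3EI) = θ_0, giving M_Y = 79.73 kN·m (hogging).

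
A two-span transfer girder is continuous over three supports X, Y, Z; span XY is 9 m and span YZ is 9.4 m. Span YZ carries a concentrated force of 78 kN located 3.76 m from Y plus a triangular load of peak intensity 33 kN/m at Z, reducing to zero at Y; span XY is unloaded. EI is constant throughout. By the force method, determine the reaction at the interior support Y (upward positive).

Take M_Y as the redundant. Released structure: two simple spans XY and YZ with a hinge at Y.
Discontinuity in slope at Y on the released structure — sum the simple-span end rotations:
  span YZ: point load 78 at a = 3.76: Pab(L + b)/(6LEI) = 441.1/EI
  span YZ: triangular load, peak 33: 7w₀L³/(360EI) = 533/EI
  relative rotation θ_0 = (0 + 974.1)/EI = 974.1/EI
A unit hogging moment at Y produces rotation L₁/(3EI) + L₂/(3EI) = 6.133/EI.
Slope continuity at Y: θ_0 = M_Y·6.133/EI, so M_Y = 974.1/6.133 = 158.8 kN·m (hogging).
Span XY, ΣM about X with M_Y applied at Y: R_Y^{XY}·9 = 0 + 158.8, so R_Y^{XY} = 17.65 kN and R_X = 0 − 17.65 = -17.65 kN.
Span YZ, ΣM about Z: R_Y^{YZ}·9.4 = 925.9 + 158.8, so R_Y^{YZ} = 115.4 kN and R_Z = 233.1 − 115.4 = 117.7 kN.
R_Y = 17.65 + 115.4 = 133 kN.

R_Y = 133 kN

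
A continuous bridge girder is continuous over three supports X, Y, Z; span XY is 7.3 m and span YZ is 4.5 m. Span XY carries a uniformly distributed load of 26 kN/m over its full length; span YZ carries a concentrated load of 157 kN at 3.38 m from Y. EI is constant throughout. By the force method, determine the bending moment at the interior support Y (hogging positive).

M_Y = 138.6 kN·m

Release continuity at Y by inserting a hinge; the redundant is the internal moment M_Y. The primary structure is two simply-supported spans XY and YZ.
End slopes at the hinge Y, treating each span as simply supported:
  span XY: UDL 26: wL³/(24EI) = 421.4/EI
  span YZ: point load 157 at a = 3.38: Pab(L + b)/(6LEI) = 123.7/EI
  relative rotation θ_0 = (421.4 + 123.7)/EI = 545.1/EI
A unit hogging moment at Y produces rotation L₁/(3EI) + L₂/(3EI) = 3.933/EI.
Compatibility: M_Y·(L₁+L₂)/(3EI) = θ_0, giving M_Y = 138.6 kN·m (hogging).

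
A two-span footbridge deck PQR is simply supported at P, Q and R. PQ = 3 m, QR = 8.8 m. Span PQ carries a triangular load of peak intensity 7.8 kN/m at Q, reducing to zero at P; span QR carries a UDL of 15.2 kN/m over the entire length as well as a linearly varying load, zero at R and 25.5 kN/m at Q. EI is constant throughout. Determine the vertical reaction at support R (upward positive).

R_R = 80.52 kN

Take M_Q as the redundant. Released structure: two simple spans PQ and QR with a hinge at Q.
End slopes at the hinge Q, treating each span as simply supported:
  span PQ: triangular load, peak 7.8: w₀L³/(45EI) = 4.68/EI
  span QR: UDL 15.2: wL³/(24EI) = 431.6/EI
  span QR: triangular load, peak 25.5: w₀L³/(45EI) = 386.2/EI
  relative rotation θ_0 = (4.68 + 817.8)/EI = 822.4/EI
A unit hogging moment at Q produces rotation L₁/(3EI) + L₂/(3EI) = 3.933/EI.
Compatibility: M_Q·(L₁+L₂)/(3EI) = θ_0, giving M_Q = 209.1 kN·m (hogging).
Span QR, ΣM about R: R_Q^{QR}·8.8 = 1247 + 209.1, so R_Q^{QR} = 165.4 kN and R_R = 246 − 165.4 = 80.52 kN.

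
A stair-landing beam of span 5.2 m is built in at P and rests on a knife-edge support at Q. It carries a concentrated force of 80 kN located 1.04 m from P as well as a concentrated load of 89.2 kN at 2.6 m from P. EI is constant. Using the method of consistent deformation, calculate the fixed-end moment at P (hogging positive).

M_P = 146.9 kN·m

Take the reaction at Q as the redundant and release it; the primary structure is a cantilever fixed at P.
Primary-structure tip deflection at Q by superposition:
  point load 80 at a = 1.04: Pa²(3L − a)/(6EI) = 210/EI
  point load 89.2 at a = 2.6: Pa²(3L − a)/(6EI) = 1306/EI
  δ_0 = 1516/EI
Flexibility coefficient — unit upward force at Q: δ_{QQ} = L³/(3EI) = 46.87/EI.
Compatibility at Q: δ_0 − R_Q·δ_{QQ} = 0, so R_Q = 1516/46.87 = 32.35 kN.
Moment equilibrium about P: M_P = Σ(load moments about P) − R_Q·L = 315.1 − 32.35×5.2 = 146.9 kN·m.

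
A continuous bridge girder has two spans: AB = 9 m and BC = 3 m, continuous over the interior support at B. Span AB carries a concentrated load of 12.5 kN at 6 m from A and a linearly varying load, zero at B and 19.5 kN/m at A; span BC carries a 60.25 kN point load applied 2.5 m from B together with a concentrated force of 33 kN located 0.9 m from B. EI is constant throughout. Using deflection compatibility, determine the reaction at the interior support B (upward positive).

Release continuity at B by inserting a hinge; the redundant is the internal moment M_B. The primary structure is two simply-supported spans AB and BC.
Rotations at B on the released spans (each span's end-slope, ×1/EI):
  span AB: point load 12.5 at a = 6: Pab(L + a)/(6LEI) = 62.5/EI
  span AB: triangular load, peak 19.5: 7w₀L³/(360EI) = 276.4/EI
  span BC: point load 60.25 at a = 2.5: Pab(L + b)/(6LEI) = 14.64/EI
  span BC: point load 33 at a = 0.9: Pab(L + b)/(6LEI) = 17.67/EI
  relative rotation θ_0 = (338.9 + 32.32)/EI = 371.2/EI
A unit hogging moment at B produces rotation L₁/(3EI) + L₂/(3EI) = 4/EI.
Compatibility: M_B·(L₁+L₂)/(3EI) = θ_0, giving M_B = 92.81 kN·m (hogging).
Span AB, ΣM about A with M_B applied at B: R_B^{AB}·9 = 338.2 + 92.81, so R_B^{AB} = 47.9 kN and R_A = 100.2 − 47.9 = 52.35 kN.
Span BC, ΣM about C: R_B^{BC}·3 = 99.42 + 92.81, so R_B^{BC} = 64.08 kN and R_C = 93.25 − 64.08 = 29.17 kN.
R_B = 47.9 + 64.08 = 112 kN.

R_B = 112 kN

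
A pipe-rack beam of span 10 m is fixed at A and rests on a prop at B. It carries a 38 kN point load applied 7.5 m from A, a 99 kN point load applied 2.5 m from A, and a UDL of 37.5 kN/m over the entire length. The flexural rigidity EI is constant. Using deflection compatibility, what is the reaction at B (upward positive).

Choose R_B as the redundant. The primary structure is the cantilever fixed at A.
Deflection at B on the released cantilever, summing each load's contribution:
  point load 38 at a = 7.5: Pa²(3L − a)/(6EI) = 8016/EI
  point load 99 at a = 2.5: Pa²(3L − a)/(6EI) = 2836/EI
  UDL 37.5: wL⁴/(8EI) = 46875/EI
  δ_0 = 57727/EI
Flexibility coefficient — unit upward force at B: δ_{BB} = L³/(3EI) = 333.3/EI.
The prop prevents deflection at B: R_B = δ_0/δ_{BB} = 57727/333.3 = 173.2 kN.

R_B = 173.2 kN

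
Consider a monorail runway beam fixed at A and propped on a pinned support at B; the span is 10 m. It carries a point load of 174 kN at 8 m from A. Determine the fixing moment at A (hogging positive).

M_A = 167 kN·m

Take the reaction at B as the redundant and release it; the primary structure is a cantilever fixed at A.
Free-end deflection of the primary structure under the applied loading (downward +):
  point load 174 at a = 8: Pa²(3L − a)/(6EI) = 40832/EI
Tip deflection under a unit load at B: L³/(3EI) = 333.3/EI.
The prop prevents deflection at B: R_B = δ_0/δ_{BB} = 40832/333.3 = 122.5 kN.
Moment equilibrium about A: M_A = Σ(load moments about A) − R_B·L = 1392 − 122.5×10 = 167 kN·m.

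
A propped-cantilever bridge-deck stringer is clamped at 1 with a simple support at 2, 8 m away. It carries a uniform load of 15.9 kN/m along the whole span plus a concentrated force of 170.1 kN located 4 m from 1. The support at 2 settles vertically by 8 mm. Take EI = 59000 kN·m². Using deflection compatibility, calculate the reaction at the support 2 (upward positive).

R_2 = 98.09 kN

Take the reaction at 2 as the redundant and release it; the primary structure is a cantilever fixed at 1.
Downward deflection at the released point 2 due to the loads:
  UDL 15.9: wL⁴/(8EI) = 8141/EI
  point load 170.1 at a = 4: Pa²(3L − a)/(6EI) = 9072/EI
  δ_0 = 17213/EI
Flexibility coefficient — unit upward force at 2: δ_{22} = L³/(3EI) = 170.7/EI.
With EI = 59000 kN·m²: δ_0 = 0.29174 m and δ_{22} = 0.002893 m/kN.
Compatibility — the beam at 2 must follow the support down by 0.008 m: δ_0 − R_2·δ_{22} = 0.008, so R_2 = (0.29174 − 0.008)/0.002893 = 98.09 kN.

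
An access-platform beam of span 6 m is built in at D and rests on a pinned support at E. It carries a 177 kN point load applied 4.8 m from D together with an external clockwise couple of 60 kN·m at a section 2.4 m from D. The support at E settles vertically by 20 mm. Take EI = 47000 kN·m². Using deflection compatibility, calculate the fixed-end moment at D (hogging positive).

M_D = 182.7 kN·m

Release the roller at E. Primary structure: cantilever fixed at D.
Deflection at E on the released cantilever, summing each load's contribution:
  point load 177 at a = 4.8: Pa²(3L − a)/(6EI) = 8972/EI
  clockwise couple 60 at a = 2.4: M₀a(2L − a)/(2EI) = 691.2/EI
  δ_0 = 9663/EI
Flexibility coefficient — unit upward force at E: δ_{EE} = L³/(3EI) = 72/EI.
With EI = 47000 kN·m²: δ_0 = 0.2056 m and δ_{EE} = 0.001532 m/kN.
Compatibility — the beam at E must follow the support down by 0.02 m: δ_0 − R_E·δ_{EE} = 0.02, so R_E = (0.2056 − 0.02)/0.001532 = 121.2 kN.
Moment equilibrium about D: M_D = Σ(load moments about D) − R_E·L = 909.6 − 121.2×6 = 182.7 kN·m.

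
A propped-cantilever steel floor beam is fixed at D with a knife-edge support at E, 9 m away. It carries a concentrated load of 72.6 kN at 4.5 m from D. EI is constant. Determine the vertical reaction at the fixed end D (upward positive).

Remove the prop at E; the released (primary) structure is a cantilever built in at D.
Free-end deflection of the primary structure under the applied loading (downward +):
  point load 72.6 at a = 4.5: Pa²(3L − a)/(6EI) = 5513/EI
Flexibility coefficient — unit upward force at E: δ_{EE} = L³/(3EI) = 243/EI.
The prop prevents deflection at E: R_E = δ_0/δ_{EE} = 5513/243 = 22.69 kN.
Vertical equilibrium: R_D = ΣP − R_E = 72.6 − 22.69 = 49.91 kN.

R_D = 49.91 kN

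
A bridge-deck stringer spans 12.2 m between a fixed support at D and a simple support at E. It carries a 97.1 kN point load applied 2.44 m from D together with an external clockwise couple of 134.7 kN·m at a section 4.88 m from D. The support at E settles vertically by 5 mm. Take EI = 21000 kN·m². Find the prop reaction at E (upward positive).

Take the reaction at E as the redundant and release it; the primary structure is a cantilever fixed at D.
Primary-structure tip deflection at E by superposition:
  point load 97.1 at a = 2.44: Pa²(3L − a)/(6EI) = 3291/EI
  clockwise couple 134.7 at a = 4.88: M₀a(2L − a)/(2EI) = 6416/EI
  δ_0 = 9707/EI
Tip deflection under a unit load at E: L³/(3EI) = 605.3/EI.
With EI = 21000 kN·m²: δ_0 = 0.46223 m and δ_{EE} = 0.028823 m/kN.
Compatibility — the beam at E must follow the support down by 0.005 m: δ_0 − R_E·δ_{EE} = 0.005, so R_E = (0.46223 − 0.005)/0.028823 = 15.86 kN.

R_E = 15.86 kN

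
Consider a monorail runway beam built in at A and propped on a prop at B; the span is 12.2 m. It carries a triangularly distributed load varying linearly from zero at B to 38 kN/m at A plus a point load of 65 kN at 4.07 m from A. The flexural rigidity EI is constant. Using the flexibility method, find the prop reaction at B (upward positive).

Release the roller at B. Primary structure: cantilever fixed at A.
Primary-structure tip deflection at B by superposition:
  triangular load, peak 38 at the fixed end: w₀L⁴/(30EI) = 28061/EI
  point load 65 at a = 4.07: Pa²(3L − a)/(6EI) = 5838/EI
  δ_0 = 33899/EI
Tip deflection under a unit load at B: L³/(3EI) = 605.3/EI.
The prop prevents deflection at B: R_B = δ_0/δ_{BB} = 33899/605.3 = 56 kN.

R_B = 56 kN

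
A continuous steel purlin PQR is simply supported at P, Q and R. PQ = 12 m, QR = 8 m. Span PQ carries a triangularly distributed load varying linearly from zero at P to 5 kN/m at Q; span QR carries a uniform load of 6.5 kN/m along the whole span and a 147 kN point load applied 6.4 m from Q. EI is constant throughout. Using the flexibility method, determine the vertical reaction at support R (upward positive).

Insert a hinge at Q; M_Q is the redundant, and each span becomes simply supported.
Rotations at Q on the released spans (each span's end-slope, ×1/EI):
  span PQ: triangular load, peak 5: w₀L³/(45EI) = 192/EI
  span QR: UDL 6.5: wL³/(24EI) = 138.7/EI
  span QR: point load 147 at a = 6.4: Pab(L + b)/(6LEI) = 301.1/EI
  relative rotation θ_0 = (192 + 439.7)/EI = 631.7/EI
A unit hogging moment at Q produces rotation L₁/(3EI) + L₂/(3EI) = 6.667/EI.
Slope continuity at Q: θ_0 = M_Q·6.667/EI, so M_Q = 631.7/6.667 = 94.76 kN·m (hogging).
Span QR, ΣM about R: R_Q^{QR}·8 = 443.2 + 94.76, so R_Q^{QR} = 67.24 kN and R_R = 199 − 67.24 = 131.8 kN.

R_R = 131.8 kN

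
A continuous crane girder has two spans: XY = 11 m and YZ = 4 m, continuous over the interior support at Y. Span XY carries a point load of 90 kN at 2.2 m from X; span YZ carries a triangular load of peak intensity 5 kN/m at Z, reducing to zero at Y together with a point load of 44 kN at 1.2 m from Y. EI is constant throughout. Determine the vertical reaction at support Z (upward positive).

Insert a hinge at Y; M_Y is the redundant, and each span becomes simply supported.
Rotations at Y on the released spans (each span's end-slope, ×1/EI):
  span XY: point load 90 at a = 2.2: Pab(L + a)/(6LEI) = 348.5/EI
  span YZ: triangular load, peak 5: 7w₀L³/(360EI) = 6.222/EI
  span YZ: point load 44 at a = 1.2: Pab(L + b)/(6LEI) = 41.89/EI
  relative rotation θ_0 = (348.5 + 48.11)/EI = 396.6/EI
A unit hogging moment at Y produces rotation L₁/(3EI) + L₂/(3EI) = 5/EI.
Slope continuity at Y: θ_0 = M_Y·5/EI, so M_Y = 396.6/5 = 79.32 kN·m (hogging).
Span YZ, ΣM about Z: R_Y^{YZ}·4 = 136.5 + 79.32, so R_Y^{YZ} = 53.96 kN and R_Z = 54 − 53.96 = 0.03716 kN.

R_Z = 0.03716 kN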